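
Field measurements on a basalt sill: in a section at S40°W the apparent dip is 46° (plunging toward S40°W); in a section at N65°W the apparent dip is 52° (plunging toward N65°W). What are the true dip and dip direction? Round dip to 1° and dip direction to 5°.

true dip 56°, dip direction 265°

Represent each trace as a vector plunging at its apparent dip toward its trend (east-north-up frame): v₁ = (-0.447, -0.532, -0.719), v₂ = (-0.558, 0.260, -0.788).
n = v₁ × v₂ = (-0.606, -0.050, 0.413) (taken with n_z > 0).
Dip δ = arctan(|n_h|/n_z) = arctan(0.609/0.413) = 55.8°.
The horizontal component of n points toward azimuth atan2(n_x, n_y) = 265°, the dip direction.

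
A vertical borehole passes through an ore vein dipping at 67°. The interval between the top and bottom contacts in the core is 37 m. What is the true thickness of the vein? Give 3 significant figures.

True thickness t = h · cos(dip) = 37 × cos 67°
t = 37 × 0.3907 = 14.457 m

14.5 m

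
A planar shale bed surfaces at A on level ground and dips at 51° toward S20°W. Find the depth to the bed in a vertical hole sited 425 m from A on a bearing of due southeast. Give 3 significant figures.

The hole lies 65° from the dip direction, so the down-dip offset is 425 × cos 65° = 179.61 m.
Depth = down-dip offset × tan(dip) = 179.61 × tan 51° = 179.61 × 1.2349
Depth = 221.80 m

222 m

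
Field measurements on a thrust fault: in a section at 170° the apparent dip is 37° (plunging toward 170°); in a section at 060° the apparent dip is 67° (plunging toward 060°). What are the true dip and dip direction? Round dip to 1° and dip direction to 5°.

true dip 71°, dip direction 095°

The two traces are lines in the plane: v₁ = (sin 170°·cos 37°, cos 170°·cos 37°, −sin 37°), v₂ = (sin 60°·cos 67°, cos 60°·cos 67°, −sin 67°).
n = v₁ × v₂ = (0.842, -0.076, 0.293) (taken with n_z > 0).
True dip = arccos(n_z / |n|) = arccos(0.3279) = 70.9°.
The horizontal component of n points toward azimuth atan2(n_x, n_y) = 95°, the dip direction.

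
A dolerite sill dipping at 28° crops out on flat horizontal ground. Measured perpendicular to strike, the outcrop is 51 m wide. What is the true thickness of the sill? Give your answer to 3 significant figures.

23.9 m

True thickness t = w · sin(dip) = 51 × sin 28°
t = 51 × 0.4695 = 23.943 m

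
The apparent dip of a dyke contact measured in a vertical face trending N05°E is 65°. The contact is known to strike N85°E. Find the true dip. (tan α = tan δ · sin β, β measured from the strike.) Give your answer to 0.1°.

65.3°

The section is 80° from the strike.
tan(true dip) = tan 65° / sin 80° = 2.1776
true dip = arctan 2.1776 = 65.33°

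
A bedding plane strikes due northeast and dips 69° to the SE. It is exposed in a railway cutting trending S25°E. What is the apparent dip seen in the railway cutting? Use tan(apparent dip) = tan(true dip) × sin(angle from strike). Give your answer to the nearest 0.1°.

The section lies 70° from the strike.
tan(apparent dip) = tan 69° · sin 70° = 2.4480
apparent dip = arctan 2.4480 = 67.78°

67.8°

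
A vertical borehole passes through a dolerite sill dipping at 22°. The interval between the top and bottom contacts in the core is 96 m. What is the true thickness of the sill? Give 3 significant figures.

89.0 m

True thickness t = h · cos(dip) = 96 × cos 22°
t = 96 × 0.9272 = 89.010 m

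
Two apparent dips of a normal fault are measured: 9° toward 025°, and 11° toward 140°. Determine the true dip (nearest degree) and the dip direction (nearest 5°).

true dip 18°, dip direction 085°

Each apparent-dip line lies in the plane. As unit vectors (x east, y north, z up), v₁ plunges 9°→025° and v₂ plunges 11°→140°.
Cross product v₁ × v₂ gives the pole to the plane: n ∝ (0.288, 0.019, 0.879).
Dip δ = arctan(|n_h|/n_z) = arctan(0.289/0.879) = 18.2°.
The horizontal component of n points toward azimuth atan2(n_x, n_y) = 86°, the dip direction.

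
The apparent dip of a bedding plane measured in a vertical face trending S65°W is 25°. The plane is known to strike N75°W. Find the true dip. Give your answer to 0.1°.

36.0°

β = acute angle between strike N75°W and section S65°W = 40°.
tan δ = tan α / sin β = tan 25° / sin 40° = 0.4663 / 0.6428 = 0.7254
δ = arctan(0.7254) = 35.96°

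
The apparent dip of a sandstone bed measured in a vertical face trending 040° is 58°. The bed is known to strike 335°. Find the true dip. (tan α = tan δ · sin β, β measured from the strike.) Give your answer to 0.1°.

β = acute angle between strike 335° and section 040° = 65°.
tan δ = tan α / sin β = tan 58° / sin 65° = 1.6003 / 0.9063 = 1.7658
true dip = arctan 1.7658 = 60.48°

60.5°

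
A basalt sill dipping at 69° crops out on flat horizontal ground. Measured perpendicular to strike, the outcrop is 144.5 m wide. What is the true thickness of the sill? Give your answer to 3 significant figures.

True thickness t = w · sin(dip) = 144.5 × sin 69°
t = 144.5 × 0.9336 = 134.902 m

135 m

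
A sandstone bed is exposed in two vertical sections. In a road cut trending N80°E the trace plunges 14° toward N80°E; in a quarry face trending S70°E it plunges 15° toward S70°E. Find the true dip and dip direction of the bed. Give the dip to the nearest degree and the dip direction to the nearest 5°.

Each apparent-dip line lies in the plane. As unit vectors (x east, y north, z up), v₁ plunges 14°→N80°E and v₂ plunges 15°→S70°E.
The plane normal is n = v₁ × v₂ ∝ (0.124, -0.028, 0.469).
tan δ = √(n_x²+n_y²)/n_z = 0.127/0.469, so δ = 15.1°.
The horizontal component of n points toward azimuth atan2(n_x, n_y) = 103°, the dip direction.

true dip 15°, dip direction 105°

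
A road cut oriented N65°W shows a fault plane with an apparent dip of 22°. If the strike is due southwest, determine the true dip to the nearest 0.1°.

The section is 70° from the strike.
tan(true dip) = tan 22° / sin 70° = 0.4300
δ = arctan(0.4300) = 23.27°

23.3°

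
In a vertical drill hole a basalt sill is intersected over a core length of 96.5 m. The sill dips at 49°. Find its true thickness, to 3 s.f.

True thickness t = h · cos(dip) = 96.5 × cos 49°
t = 96.5 × 0.6561 = 63.310 m

63.3 m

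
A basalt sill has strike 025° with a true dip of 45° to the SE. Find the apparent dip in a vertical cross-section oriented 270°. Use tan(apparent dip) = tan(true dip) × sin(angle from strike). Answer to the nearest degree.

Angle between strike (025°) and section (270°): β = 65°.
tan(apparent dip) = tan 45° · sin 65° = 0.9063
α = arctan(0.9063) = 42.19°

42°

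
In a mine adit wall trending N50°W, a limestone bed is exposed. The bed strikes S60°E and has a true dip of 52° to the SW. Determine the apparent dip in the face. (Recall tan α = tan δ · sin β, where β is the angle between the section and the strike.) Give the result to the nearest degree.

13°

Angle between strike (S60°E) and section (N50°W): β = 10°.
tan(apparent dip) = tan 52° · sin 10° = 0.2223
apparent dip = arctan 0.2223 = 12.53°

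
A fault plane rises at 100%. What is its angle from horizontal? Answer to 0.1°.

45.0°

tan θ = 100/100 = 1.0000
θ = arctan(1.0000) = 45.00°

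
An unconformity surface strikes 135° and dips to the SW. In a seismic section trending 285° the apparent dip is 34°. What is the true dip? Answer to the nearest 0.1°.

The section is 30° from the strike.
tan(true dip) = tan 34° / sin 30° = 1.3490
δ = arctan(1.3490) = 53.45°

53.5°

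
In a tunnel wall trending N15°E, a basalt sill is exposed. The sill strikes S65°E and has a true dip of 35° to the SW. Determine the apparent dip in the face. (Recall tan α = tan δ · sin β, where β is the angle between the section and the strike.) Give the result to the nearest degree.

35°

The strike is S65°E and the section trends N15°E; the acute angle between them is β = 80°.
tan α = tan 35° × sin 80° = 0.7002 × 0.9848 = 0.6896
apparent dip = arctan 0.6896 = 34.59°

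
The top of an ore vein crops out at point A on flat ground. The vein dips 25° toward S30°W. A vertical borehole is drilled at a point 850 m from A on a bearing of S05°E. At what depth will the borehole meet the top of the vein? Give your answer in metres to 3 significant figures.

325 m

The hole lies 35° from the dip direction, so the down-dip offset is 850 × cos 35° = 696.28 m.
Depth = down-dip offset × tan(dip) = 696.28 × tan 25° = 696.28 × 0.4663
Depth = 324.68 m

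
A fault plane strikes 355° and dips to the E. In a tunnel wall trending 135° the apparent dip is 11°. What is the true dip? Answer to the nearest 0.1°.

16.8°

β = acute angle between strike 355° and section 135° = 40°.
tan(true dip) = tan 11° / sin 40° = 0.3024
δ = arctan(0.3024) = 16.83°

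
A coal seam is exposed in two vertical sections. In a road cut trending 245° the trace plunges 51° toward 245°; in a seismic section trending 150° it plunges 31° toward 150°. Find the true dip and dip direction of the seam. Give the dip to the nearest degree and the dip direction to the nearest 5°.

true dip 55°, dip direction 215°

Each apparent-dip line lies in the plane. As unit vectors (x east, y north, z up), v₁ plunges 51°→245° and v₂ plunges 31°→150°.
The plane normal is n = v₁ × v₂ ∝ (-0.440, -0.627, 0.537).
Dip δ = arctan(|n_h|/n_z) = arctan(0.766/0.537) = 54.9°.
Dip direction = azimuth of (n_x, n_y) = atan2(-0.440, -0.627) = 215°.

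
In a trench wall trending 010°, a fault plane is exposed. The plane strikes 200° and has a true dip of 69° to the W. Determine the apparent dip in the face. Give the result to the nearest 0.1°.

The strike is 200° and the section trends 010°; the acute angle between them is β = 10°.
tan α = tan 69° × sin 10° = 2.6051 × 0.1736 = 0.4524
apparent dip = arctan 0.4524 = 24.34°

24.3°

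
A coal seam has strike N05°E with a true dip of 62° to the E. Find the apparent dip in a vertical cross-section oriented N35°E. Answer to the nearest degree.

Angle between strike (N05°E) and section (N35°E): β = 30°.
tan α = tan 62° × sin 30° = 1.8807 × 0.5000 = 0.9404
α = arctan(0.9404) = 43.24°

43°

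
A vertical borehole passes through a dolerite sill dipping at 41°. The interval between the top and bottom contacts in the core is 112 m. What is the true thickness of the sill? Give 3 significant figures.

True thickness t = h · cos(dip) = 112 × cos 41°
t = 112 × 0.7547 = 84.527 m

84.5 m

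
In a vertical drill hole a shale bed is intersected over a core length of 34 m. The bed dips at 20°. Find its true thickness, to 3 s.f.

True thickness t = h · cos(dip) = 34 × cos 20°
t = 34 × 0.9397 = 31.950 m

31.9 m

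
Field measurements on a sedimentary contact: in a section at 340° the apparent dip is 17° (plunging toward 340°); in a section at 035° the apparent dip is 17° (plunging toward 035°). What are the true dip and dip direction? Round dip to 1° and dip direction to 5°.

The two traces are lines in the plane: v₁ = (sin 340°·cos 17°, cos 340°·cos 17°, −sin 17°), v₂ = (sin 35°·cos 17°, cos 35°·cos 17°, −sin 17°).
Cross product v₁ × v₂ gives the pole to the plane: n ∝ (0.034, 0.256, 0.749).
Dip δ = arctan(|n_h|/n_z) = arctan(0.258/0.749) = 19.0°.
Dip direction = atan2(0.034, 0.256) = 8° (azimuth of n's horizontal projection).

true dip 19°, dip direction 010°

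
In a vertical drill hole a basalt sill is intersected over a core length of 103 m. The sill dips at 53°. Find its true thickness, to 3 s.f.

True thickness t = h · cos(dip) = 103 × cos 53°
t = 103 × 0.6018 = 61.987 m

62.0 m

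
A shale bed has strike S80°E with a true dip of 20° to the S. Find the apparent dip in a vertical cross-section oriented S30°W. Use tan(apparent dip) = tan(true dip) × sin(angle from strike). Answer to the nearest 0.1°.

The section lies 70° from the strike.
tan α = tan 20° × sin 70° = 0.3640 × 0.9397 = 0.3420
apparent dip = arctan 0.3420 = 18.88°

18.9°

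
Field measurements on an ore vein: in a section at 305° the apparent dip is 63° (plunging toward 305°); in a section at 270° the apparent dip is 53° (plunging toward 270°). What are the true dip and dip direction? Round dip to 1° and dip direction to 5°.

true dip 64°, dip direction 320°

Represent each trace as a vector plunging at its apparent dip toward its trend (east-north-up frame): v₁ = (-0.372, 0.260, -0.891), v₂ = (-0.602, -0.000, -0.799).
n = v₁ × v₂ = (-0.208, 0.239, 0.157) (taken with n_z > 0).
tan δ = √(n_x²+n_y²)/n_z = 0.317/0.157, so δ = 63.7°.
Dip direction = atan2(-0.208, 0.239) = 319° (azimuth of n's horizontal projection).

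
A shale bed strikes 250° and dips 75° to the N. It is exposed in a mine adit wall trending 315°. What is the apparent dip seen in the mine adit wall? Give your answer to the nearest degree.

74°

The section lies 65° from the strike.
tan(apparent dip) = tan 75° · sin 65° = 3.3824
α = arctan(3.3824) = 73.53°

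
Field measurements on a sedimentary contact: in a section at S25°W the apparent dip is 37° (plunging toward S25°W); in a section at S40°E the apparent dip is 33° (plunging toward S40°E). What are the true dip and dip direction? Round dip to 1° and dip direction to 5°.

Represent each trace as a vector plunging at its apparent dip toward its trend (east-north-up frame): v₁ = (-0.338, -0.724, -0.602), v₂ = (0.539, -0.642, -0.545).
The plane normal is n = v₁ × v₂ ∝ (0.008, -0.508, 0.607).
tan δ = √(n_x²+n_y²)/n_z = 0.508/0.607, so δ = 39.9°.
The horizontal component of n points toward azimuth atan2(n_x, n_y) = 179°, the dip direction.

true dip 40°, dip direction 180°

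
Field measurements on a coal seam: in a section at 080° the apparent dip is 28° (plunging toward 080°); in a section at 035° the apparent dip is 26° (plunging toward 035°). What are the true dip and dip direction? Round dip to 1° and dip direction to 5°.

true dip 29°, dip direction 065°

Each apparent-dip line lies in the plane. As unit vectors (x east, y north, z up), v₁ plunges 28°→080° and v₂ plunges 26°→035°.
Cross product v₁ × v₂ gives the pole to the plane: n ∝ (0.278, 0.139, 0.561).
tan δ = √(n_x²+n_y²)/n_z = 0.311/0.561, so δ = 29.0°.
The horizontal component of n points toward azimuth atan2(n_x, n_y) = 63°, the dip direction.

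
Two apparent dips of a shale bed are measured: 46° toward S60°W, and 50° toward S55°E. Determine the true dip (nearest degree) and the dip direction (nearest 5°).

true dip 64°, dip direction 180°

Each apparent-dip line lies in the plane. As unit vectors (x east, y north, z up), v₁ plunges 46°→S60°W and v₂ plunges 50°→S55°E.
The plane normal is n = v₁ × v₂ ∝ (0.001, -0.840, 0.405).
Dip δ = arctan(|n_h|/n_z) = arctan(0.840/0.405) = 64.3°.
Dip direction = atan2(0.001, -0.840) = 180° (azimuth of n's horizontal projection).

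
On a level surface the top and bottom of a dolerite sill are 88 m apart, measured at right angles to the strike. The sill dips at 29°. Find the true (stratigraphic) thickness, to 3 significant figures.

True thickness t = w · sin(dip) = 88 × sin 29°
t = 88 × 0.4848 = 42.663 m

42.7 m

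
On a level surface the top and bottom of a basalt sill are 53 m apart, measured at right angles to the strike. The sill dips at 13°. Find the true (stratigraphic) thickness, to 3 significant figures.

True thickness t = w · sin(dip) = 53 × sin 13°
t = 53 × 0.2250 = 11.922 m

11.9 m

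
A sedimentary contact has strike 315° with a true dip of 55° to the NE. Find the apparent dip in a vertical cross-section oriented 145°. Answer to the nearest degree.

14°

Angle between strike (315°) and section (145°): β = 10°.
tan(apparent dip) = tan 55° · sin 10° = 0.2480
α = arctan(0.2480) = 13.93°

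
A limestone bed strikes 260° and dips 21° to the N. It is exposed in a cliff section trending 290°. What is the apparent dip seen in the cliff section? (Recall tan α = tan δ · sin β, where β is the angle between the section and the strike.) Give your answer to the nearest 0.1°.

The section lies 30° from the strike.
tan(apparent dip) = tan 21° · sin 30° = 0.1919
apparent dip = arctan 0.1919 = 10.86°

10.9°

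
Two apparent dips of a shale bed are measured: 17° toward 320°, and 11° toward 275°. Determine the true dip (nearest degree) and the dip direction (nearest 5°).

The two traces are lines in the plane: v₁ = (sin 320°·cos 17°, cos 320°·cos 17°, −sin 17°), v₂ = (sin 275°·cos 11°, cos 275°·cos 11°, −sin 11°).
Cross product v₁ × v₂ gives the pole to the plane: n ∝ (-0.115, 0.169, 0.664).
Dip δ = arctan(|n_h|/n_z) = arctan(0.204/0.664) = 17.1°.
Dip direction = azimuth of (n_x, n_y) = atan2(-0.115, 0.169) = 326°.

true dip 17°, dip direction 325°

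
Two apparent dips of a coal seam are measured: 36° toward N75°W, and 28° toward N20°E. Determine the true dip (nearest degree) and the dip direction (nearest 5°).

true dip 43°, dip direction 325°

Represent each trace as a vector plunging at its apparent dip toward its trend (east-north-up frame): v₁ = (-0.781, 0.209, -0.588), v₂ = (0.302, 0.830, -0.469).
Cross product v₁ × v₂ gives the pole to the plane: n ∝ (-0.389, 0.544, 0.712).
Dip δ = arctan(|n_h|/n_z) = arctan(0.669/0.712) = 43.2°.
Dip direction = atan2(-0.389, 0.544) = 324° (azimuth of n's horizontal projection).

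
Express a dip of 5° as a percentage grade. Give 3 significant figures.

grade % = 100 × tan 5° = 100 × 0.0875

8.75%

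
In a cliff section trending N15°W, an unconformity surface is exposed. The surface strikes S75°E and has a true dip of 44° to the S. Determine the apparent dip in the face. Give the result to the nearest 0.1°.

39.9°

Angle between strike (S75°E) and section (N15°W): β = 60°.
tan(apparent dip) = tan 44° · sin 60° = 0.8363
apparent dip = arctan 0.8363 = 39.91°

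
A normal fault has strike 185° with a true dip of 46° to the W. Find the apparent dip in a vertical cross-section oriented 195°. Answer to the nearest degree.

10°

Angle between strike (185°) and section (195°): β = 10°.
tan(apparent dip) = tan 46° · sin 10° = 0.1798
α = arctan(0.1798) = 10.19°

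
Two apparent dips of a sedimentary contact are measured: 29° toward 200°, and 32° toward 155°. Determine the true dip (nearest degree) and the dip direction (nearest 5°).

true dip 33°, dip direction 170°

Represent each trace as a vector plunging at its apparent dip toward its trend (east-north-up frame): v₁ = (-0.299, -0.822, -0.485), v₂ = (0.358, -0.769, -0.530).
Cross product v₁ × v₂ gives the pole to the plane: n ∝ (0.063, -0.332, 0.524).
tan δ = √(n_x²+n_y²)/n_z = 0.338/0.524, so δ = 32.8°.
Dip direction = atan2(0.063, -0.332) = 169° (azimuth of n's horizontal projection).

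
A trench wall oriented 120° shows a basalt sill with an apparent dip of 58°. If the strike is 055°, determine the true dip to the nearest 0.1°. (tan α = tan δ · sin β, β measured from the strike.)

60.5°

The section is 65° from the strike.
tan(true dip) = tan 58° / sin 65° = 1.7658
δ = arctan(1.7658) = 60.48°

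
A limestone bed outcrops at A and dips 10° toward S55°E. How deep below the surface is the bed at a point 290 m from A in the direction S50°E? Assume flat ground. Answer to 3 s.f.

The hole lies 5° from the dip direction, so the down-dip offset is 290 × cos 5° = 288.90 m.
Depth = down-dip offset × tan(dip) = 288.90 × tan 10° = 288.90 × 0.1763
Depth = 50.94 m

50.9 m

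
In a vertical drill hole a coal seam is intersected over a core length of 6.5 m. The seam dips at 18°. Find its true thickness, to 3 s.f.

True thickness t = h · cos(dip) = 6.5 × cos 18°
t = 6.5 × 0.9511 = 6.182 m

6.18 m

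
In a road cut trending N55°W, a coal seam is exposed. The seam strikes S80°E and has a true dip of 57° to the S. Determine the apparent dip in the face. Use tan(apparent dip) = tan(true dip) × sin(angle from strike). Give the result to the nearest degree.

Angle between strike (S80°E) and section (N55°W): β = 25°.
tan α = tan 57° × sin 25° = 1.5399 × 0.4226 = 0.6508
α = arctan(0.6508) = 33.06°

33°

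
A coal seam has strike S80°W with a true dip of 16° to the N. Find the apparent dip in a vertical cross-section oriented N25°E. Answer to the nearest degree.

Angle between strike (S80°W) and section (N25°E): β = 55°.
tan α = tan 16° × sin 55° = 0.2867 × 0.8192 = 0.2349
apparent dip = arctan 0.2349 = 13.22°

13°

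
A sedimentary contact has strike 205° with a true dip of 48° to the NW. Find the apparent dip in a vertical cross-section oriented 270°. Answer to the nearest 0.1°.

45.2°

The strike is 205° and the section trends 270°; the acute angle between them is β = 65°.
tan α = tan 48° × sin 65° = 1.1106 × 0.9063 = 1.0066
apparent dip = arctan 1.0066 = 45.19°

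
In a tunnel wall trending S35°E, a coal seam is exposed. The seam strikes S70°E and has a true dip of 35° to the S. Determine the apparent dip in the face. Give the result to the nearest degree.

22°

The section lies 35° from the strike.
tan α = tan 35° × sin 35° = 0.7002 × 0.5736 = 0.4016
α = arctan(0.4016) = 21.88°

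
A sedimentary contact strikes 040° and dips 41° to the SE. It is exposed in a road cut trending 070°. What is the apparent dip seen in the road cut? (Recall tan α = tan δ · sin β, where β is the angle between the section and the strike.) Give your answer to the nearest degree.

23°

Angle between strike (040°) and section (070°): β = 30°.
tan(apparent dip) = tan 41° · sin 30° = 0.4346
α = arctan(0.4346) = 23.49°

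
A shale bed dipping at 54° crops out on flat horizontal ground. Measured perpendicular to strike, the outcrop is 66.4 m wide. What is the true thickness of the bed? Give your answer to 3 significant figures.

True thickness t = w · sin(dip) = 66.4 × sin 54°
t = 66.4 × 0.8090 = 53.719 m

53.7 m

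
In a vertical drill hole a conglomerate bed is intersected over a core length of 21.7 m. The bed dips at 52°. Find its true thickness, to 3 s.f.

13.4 m

True thickness t = h · cos(dip) = 21.7 × cos 52°
t = 21.7 × 0.6157 = 13.360 m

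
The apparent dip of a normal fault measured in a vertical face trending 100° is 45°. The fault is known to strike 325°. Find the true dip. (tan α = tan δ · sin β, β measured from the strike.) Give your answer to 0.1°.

54.7°

β = acute angle between strike 325° and section 100° = 45°.
tan δ = tan α / sin β = tan 45° / sin 45° = 1.0000 / 0.7071 = 1.4142
δ = arctan(1.4142) = 54.74°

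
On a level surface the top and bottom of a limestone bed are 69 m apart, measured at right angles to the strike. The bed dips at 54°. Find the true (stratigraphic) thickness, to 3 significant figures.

True thickness t = w · sin(dip) = 69 × sin 54°
t = 69 × 0.8090 = 55.822 m

55.8 m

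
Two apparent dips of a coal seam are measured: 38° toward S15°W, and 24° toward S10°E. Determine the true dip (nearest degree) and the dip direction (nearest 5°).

true dip 45°, dip direction 235°

Represent each trace as a vector plunging at its apparent dip toward its trend (east-north-up frame): v₁ = (-0.204, -0.761, -0.616), v₂ = (0.159, -0.900, -0.407).
The plane normal is n = v₁ × v₂ ∝ (-0.244, -0.181, 0.304).
Dip δ = arctan(|n_h|/n_z) = arctan(0.304/0.304) = 45.0°.
Dip direction = azimuth of (n_x, n_y) = atan2(-0.244, -0.181) = 234°.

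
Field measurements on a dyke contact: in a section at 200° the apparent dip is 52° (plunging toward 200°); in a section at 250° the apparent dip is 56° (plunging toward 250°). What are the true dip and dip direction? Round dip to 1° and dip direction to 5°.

true dip 57°, dip direction 235°

Each apparent-dip line lies in the plane. As unit vectors (x east, y north, z up), v₁ plunges 52°→200° and v₂ plunges 56°→250°.
Cross product v₁ × v₂ gives the pole to the plane: n ∝ (-0.329, -0.240, 0.264).
Dip δ = arctan(|n_h|/n_z) = arctan(0.407/0.264) = 57.0°.
Dip direction = atan2(-0.329, -0.240) = 234° (azimuth of n's horizontal projection).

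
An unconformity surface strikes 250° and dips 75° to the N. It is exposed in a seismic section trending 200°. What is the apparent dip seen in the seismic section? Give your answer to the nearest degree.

Angle between strike (250°) and section (200°): β = 50°.
tan α = tan 75° × sin 50° = 3.7321 × 0.7660 = 2.8589
apparent dip = arctan 2.8589 = 70.72°

71°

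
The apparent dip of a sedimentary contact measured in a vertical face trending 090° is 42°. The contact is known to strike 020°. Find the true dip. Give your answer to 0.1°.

β = acute angle between strike 020° and section 090° = 70°.
tan δ = tan α / sin β = tan 42° / sin 70° = 0.9004 / 0.9397 = 0.9582
δ = arctan(0.9582) = 43.78°

43.8°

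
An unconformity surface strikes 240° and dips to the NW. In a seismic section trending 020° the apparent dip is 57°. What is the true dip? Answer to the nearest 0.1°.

67.3°

The section is 40° from the strike.
tan δ = tan α / sin β = tan 57° / sin 40° = 1.5399 / 0.6428 = 2.3956
δ = arctan(2.3956) = 67.34°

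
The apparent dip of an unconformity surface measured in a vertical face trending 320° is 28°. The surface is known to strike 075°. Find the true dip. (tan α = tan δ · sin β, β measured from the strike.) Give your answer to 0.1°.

β = acute angle between strike 075° and section 320° = 65°.
tan δ = tan α / sin β = tan 28° / sin 65° = 0.5317 / 0.9063 = 0.5867
true dip = arctan 0.5867 = 30.40°

30.4°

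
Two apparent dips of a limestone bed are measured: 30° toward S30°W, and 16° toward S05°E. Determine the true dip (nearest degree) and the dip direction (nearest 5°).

true dip 34°, dip direction 240°

Each apparent-dip line lies in the plane. As unit vectors (x east, y north, z up), v₁ plunges 30°→S30°W and v₂ plunges 16°→S05°E.
Cross product v₁ × v₂ gives the pole to the plane: n ∝ (-0.272, -0.161, 0.477).
True dip = arccos(n_z / |n|) = arccos(0.8337) = 33.5°.
The horizontal component of n points toward azimuth atan2(n_x, n_y) = 239°, the dip direction.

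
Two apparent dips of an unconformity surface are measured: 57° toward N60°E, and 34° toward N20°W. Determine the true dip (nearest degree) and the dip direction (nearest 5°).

true dip 58°, dip direction 045°

Represent each trace as a vector plunging at its apparent dip toward its trend (east-north-up frame): v₁ = (0.472, 0.272, -0.839), v₂ = (-0.284, 0.779, -0.559).
The plane normal is n = v₁ × v₂ ∝ (0.501, 0.502, 0.445).
tan δ = √(n_x²+n_y²)/n_z = 0.709/0.445, so δ = 57.9°.
The horizontal component of n points toward azimuth atan2(n_x, n_y) = 45°, the dip direction.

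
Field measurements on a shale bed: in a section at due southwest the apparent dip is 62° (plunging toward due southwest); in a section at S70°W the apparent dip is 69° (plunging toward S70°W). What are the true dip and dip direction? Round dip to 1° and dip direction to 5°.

Represent each trace as a vector plunging at its apparent dip toward its trend (east-north-up frame): v₁ = (-0.332, -0.332, -0.883), v₂ = (-0.337, -0.123, -0.934).
Cross product v₁ × v₂ gives the pole to the plane: n ∝ (-0.202, 0.013, 0.071).
True dip = arccos(n_z / |n|) = arccos(0.3319) = 70.6°.
Dip direction = azimuth of (n_x, n_y) = atan2(-0.202, 0.013) = 274°.

true dip 71°, dip direction 275°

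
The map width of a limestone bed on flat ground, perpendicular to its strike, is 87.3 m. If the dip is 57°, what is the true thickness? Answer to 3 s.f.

73.2 m

True thickness t = w · sin(dip) = 87.3 × sin 57°
t = 87.3 × 0.8387 = 73.216 m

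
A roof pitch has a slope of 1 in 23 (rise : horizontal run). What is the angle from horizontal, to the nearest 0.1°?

2.5°

tan θ = 1/23 = 0.0435
θ = arctan(0.0435) = 2.49°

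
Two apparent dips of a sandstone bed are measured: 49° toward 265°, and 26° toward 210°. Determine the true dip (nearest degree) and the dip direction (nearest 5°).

true dip 49°, dip direction 275°

The two traces are lines in the plane: v₁ = (sin 265°·cos 49°, cos 265°·cos 49°, −sin 49°), v₂ = (sin 210°·cos 26°, cos 210°·cos 26°, −sin 26°).
Cross product v₁ × v₂ gives the pole to the plane: n ∝ (-0.562, 0.053, 0.483).
True dip = arccos(n_z / |n|) = arccos(0.6499) = 49.5°.
The horizontal component of n points toward azimuth atan2(n_x, n_y) = 275°, the dip direction.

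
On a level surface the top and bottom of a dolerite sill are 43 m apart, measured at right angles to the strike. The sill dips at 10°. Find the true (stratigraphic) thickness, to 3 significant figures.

True thickness t = w · sin(dip) = 43 × sin 10°
t = 43 × 0.1736 = 7.467 m

7.47 m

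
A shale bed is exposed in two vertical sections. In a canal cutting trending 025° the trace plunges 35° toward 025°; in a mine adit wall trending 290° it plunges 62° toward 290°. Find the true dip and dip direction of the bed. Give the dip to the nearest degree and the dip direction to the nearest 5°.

Represent each trace as a vector plunging at its apparent dip toward its trend (east-north-up frame): v₁ = (0.346, 0.742, -0.574), v₂ = (-0.441, 0.161, -0.883).
Cross product v₁ × v₂ gives the pole to the plane: n ∝ (-0.563, 0.559, 0.383).
Dip δ = arctan(|n_h|/n_z) = arctan(0.793/0.383) = 64.2°.
Dip direction = azimuth of (n_x, n_y) = atan2(-0.563, 0.559) = 315°.

true dip 64°, dip direction 315°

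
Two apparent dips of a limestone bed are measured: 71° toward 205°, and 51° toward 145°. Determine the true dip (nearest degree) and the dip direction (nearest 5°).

true dip 71°, dip direction 210°

The two traces are lines in the plane: v₁ = (sin 205°·cos 71°, cos 205°·cos 71°, −sin 71°), v₂ = (sin 145°·cos 51°, cos 145°·cos 51°, −sin 51°).
n = v₁ × v₂ = (-0.258, -0.448, 0.177) (taken with n_z > 0).
Dip δ = arctan(|n_h|/n_z) = arctan(0.517/0.177) = 71.1°.
The horizontal component of n points toward azimuth atan2(n_x, n_y) = 210°, the dip direction.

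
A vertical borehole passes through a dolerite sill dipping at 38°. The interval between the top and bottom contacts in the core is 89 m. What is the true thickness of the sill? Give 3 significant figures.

70.1 m

True thickness t = h · cos(dip) = 89 × cos 38°
t = 89 × 0.7880 = 70.133 m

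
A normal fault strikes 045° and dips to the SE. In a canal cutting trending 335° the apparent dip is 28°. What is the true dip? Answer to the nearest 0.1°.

29.5°

β = acute angle between strike 045° and section 335° = 70°.
tan δ = tan α / sin β = tan 28° / sin 70° = 0.5317 / 0.9397 = 0.5658
δ = arctan(0.5658) = 29.50°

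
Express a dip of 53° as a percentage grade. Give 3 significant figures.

grade % = 100 × tan 53° = 100 × 1.3270

133%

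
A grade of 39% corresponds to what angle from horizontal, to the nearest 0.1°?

21.3°

tan θ = 39/100 = 0.3900
θ = arctan(0.3900) = 21.31°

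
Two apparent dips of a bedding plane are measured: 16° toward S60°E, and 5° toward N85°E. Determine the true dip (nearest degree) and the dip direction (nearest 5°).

The two traces are lines in the plane: v₁ = (sin 120°·cos 16°, cos 120°·cos 16°, −sin 16°), v₂ = (sin 85°·cos 5°, cos 85°·cos 5°, −sin 5°).
n = v₁ × v₂ = (0.066, -0.201, 0.549) (taken with n_z > 0).
True dip = arccos(n_z / |n|) = arccos(0.9332) = 21.1°.
The horizontal component of n points toward azimuth atan2(n_x, n_y) = 162°, the dip direction.

true dip 21°, dip direction 160°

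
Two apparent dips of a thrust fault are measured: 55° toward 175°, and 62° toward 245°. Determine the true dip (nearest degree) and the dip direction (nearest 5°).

true dip 64°, dip direction 220°

Represent each trace as a vector plunging at its apparent dip toward its trend (east-north-up frame): v₁ = (0.050, -0.571, -0.819), v₂ = (-0.425, -0.198, -0.883).
n = v₁ × v₂ = (-0.342, -0.393, 0.253) (taken with n_z > 0).
tan δ = √(n_x²+n_y²)/n_z = 0.521/0.253, so δ = 64.1°.
The horizontal component of n points toward azimuth atan2(n_x, n_y) = 221°, the dip direction.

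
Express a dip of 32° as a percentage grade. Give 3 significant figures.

62.5%

grade % = 100 × tan 32° = 100 × 0.6249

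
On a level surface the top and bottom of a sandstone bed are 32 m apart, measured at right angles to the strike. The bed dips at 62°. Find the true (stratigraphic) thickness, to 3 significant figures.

True thickness t = w · sin(dip) = 32 × sin 62°
t = 32 × 0.8829 = 28.254 m

28.3 m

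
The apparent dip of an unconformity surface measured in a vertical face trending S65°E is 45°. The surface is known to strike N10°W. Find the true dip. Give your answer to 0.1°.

The section is 55° from the strike.
tan δ = tan α / sin β = tan 45° / sin 55° = 1.0000 / 0.8192 = 1.2208
δ = arctan(1.2208) = 50.68°

50.7°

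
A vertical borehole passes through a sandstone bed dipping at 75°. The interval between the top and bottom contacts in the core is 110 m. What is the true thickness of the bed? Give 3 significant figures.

28.5 m

True thickness t = h · cos(dip) = 110 × cos 75°
t = 110 × 0.2588 = 28.470 m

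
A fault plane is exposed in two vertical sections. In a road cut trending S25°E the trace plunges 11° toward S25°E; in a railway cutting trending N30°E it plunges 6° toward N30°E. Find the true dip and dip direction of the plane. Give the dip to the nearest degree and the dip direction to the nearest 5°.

The two traces are lines in the plane: v₁ = (sin 155°·cos 11°, cos 155°·cos 11°, −sin 11°), v₂ = (sin 30°·cos 6°, cos 30°·cos 6°, −sin 6°).
n = v₁ × v₂ = (0.257, -0.052, 0.800) (taken with n_z > 0).
Dip δ = arctan(|n_h|/n_z) = arctan(0.262/0.800) = 18.2°.
The horizontal component of n points toward azimuth atan2(n_x, n_y) = 101°, the dip direction.

true dip 18°, dip direction 100°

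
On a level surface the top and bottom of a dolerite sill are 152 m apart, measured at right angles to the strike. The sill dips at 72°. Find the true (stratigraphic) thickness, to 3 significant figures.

145 m

True thickness t = w · sin(dip) = 152 × sin 72°
t = 152 × 0.9511 = 144.561 m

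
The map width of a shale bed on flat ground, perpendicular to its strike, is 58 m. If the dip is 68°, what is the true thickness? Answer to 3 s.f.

True thickness t = w · sin(dip) = 58 × sin 68°
t = 58 × 0.9272 = 53.777 m

53.8 m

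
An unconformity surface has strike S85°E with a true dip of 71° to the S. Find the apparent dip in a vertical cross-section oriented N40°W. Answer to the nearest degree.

64°

Angle between strike (S85°E) and section (N40°W): β = 45°.
tan(apparent dip) = tan 71° · sin 45° = 2.0536
apparent dip = arctan 2.0536 = 64.04°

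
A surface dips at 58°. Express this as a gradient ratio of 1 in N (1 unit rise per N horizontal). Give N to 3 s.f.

1 : N means tan θ = 1/N, so N = 1/tan 58° = 1/1.6003

1 in 0.625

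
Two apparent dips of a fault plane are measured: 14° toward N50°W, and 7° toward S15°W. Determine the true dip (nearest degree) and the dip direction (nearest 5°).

Represent each trace as a vector plunging at its apparent dip toward its trend (east-north-up frame): v₁ = (-0.743, 0.624, -0.242), v₂ = (-0.257, -0.959, -0.122).
Cross product v₁ × v₂ gives the pole to the plane: n ∝ (-0.308, -0.028, 0.873).
tan δ = √(n_x²+n_y²)/n_z = 0.309/0.873, so δ = 19.5°.
Dip direction = azimuth of (n_x, n_y) = atan2(-0.308, -0.028) = 265°.

true dip 20°, dip direction 265°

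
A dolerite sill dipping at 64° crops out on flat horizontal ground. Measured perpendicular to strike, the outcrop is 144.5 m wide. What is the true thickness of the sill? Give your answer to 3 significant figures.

True thickness t = w · sin(dip) = 144.5 × sin 64°
t = 144.5 × 0.8988 = 129.876 m

130 m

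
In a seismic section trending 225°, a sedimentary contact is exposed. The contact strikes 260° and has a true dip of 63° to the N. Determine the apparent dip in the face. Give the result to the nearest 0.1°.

48.4°

Angle between strike (260°) and section (225°): β = 35°.
tan(apparent dip) = tan 63° · sin 35° = 1.1257
apparent dip = arctan 1.1257 = 48.38°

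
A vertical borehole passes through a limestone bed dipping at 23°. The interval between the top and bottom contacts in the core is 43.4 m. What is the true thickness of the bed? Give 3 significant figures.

39.9 m

True thickness t = h · cos(dip) = 43.4 × cos 23°
t = 43.4 × 0.9205 = 39.950 m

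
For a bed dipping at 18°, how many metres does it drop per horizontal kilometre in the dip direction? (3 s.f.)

325 m

drop per km = 1000 × tan 18° = 1000 × 0.3249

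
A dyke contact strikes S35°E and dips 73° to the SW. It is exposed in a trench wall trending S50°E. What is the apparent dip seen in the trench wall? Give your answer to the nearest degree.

The strike is S35°E and the section trends S50°E; the acute angle between them is β = 15°.
tan(apparent dip) = tan 73° · sin 15° = 0.8466
apparent dip = arctan 0.8466 = 40.25°

40°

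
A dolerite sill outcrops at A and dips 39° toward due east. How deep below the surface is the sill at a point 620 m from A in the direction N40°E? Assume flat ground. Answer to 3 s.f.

323 m

The hole lies 50° from the dip direction, so the down-dip offset is 620 × cos 50° = 398.53 m.
Depth = down-dip offset × tan(dip) = 398.53 × tan 39° = 398.53 × 0.8098
Depth = 322.72 m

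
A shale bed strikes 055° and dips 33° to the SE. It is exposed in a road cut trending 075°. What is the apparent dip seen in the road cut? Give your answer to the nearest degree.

Angle between strike (055°) and section (075°): β = 20°.
tan(apparent dip) = tan 33° · sin 20° = 0.2221
apparent dip = arctan 0.2221 = 12.52°

13°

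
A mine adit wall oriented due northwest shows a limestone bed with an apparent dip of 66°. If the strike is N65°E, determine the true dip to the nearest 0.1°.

β = acute angle between strike N65°E and section due northwest = 70°.
tan δ = tan α / sin β = tan 66° / sin 70° = 2.2460 / 0.9397 = 2.3902
true dip = arctan 2.3902 = 67.30°

67.3°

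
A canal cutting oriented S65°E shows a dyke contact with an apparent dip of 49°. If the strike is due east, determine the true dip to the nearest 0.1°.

69.8°

The section is 25° from the strike.
tan(true dip) = tan 49° / sin 25° = 2.7220
true dip = arctan 2.7220 = 69.83°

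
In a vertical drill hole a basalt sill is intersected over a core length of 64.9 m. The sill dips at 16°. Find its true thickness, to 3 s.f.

62.4 m

True thickness t = h · cos(dip) = 64.9 × cos 16°
t = 64.9 × 0.9613 = 62.386 m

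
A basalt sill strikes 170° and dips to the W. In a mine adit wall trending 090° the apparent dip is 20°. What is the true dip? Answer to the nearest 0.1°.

β = acute angle between strike 170° and section 090° = 80°.
tan δ = tan α / sin β = tan 20° / sin 80° = 0.3640 / 0.9848 = 0.3696
δ = arctan(0.3696) = 20.28°

20.3°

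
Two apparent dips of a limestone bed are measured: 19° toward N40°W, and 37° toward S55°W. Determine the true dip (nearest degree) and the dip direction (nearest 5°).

The two traces are lines in the plane: v₁ = (sin 320°·cos 19°, cos 320°·cos 19°, −sin 19°), v₂ = (sin 235°·cos 37°, cos 235°·cos 37°, −sin 37°).
n = v₁ × v₂ = (-0.585, -0.153, 0.752) (taken with n_z > 0).
tan δ = √(n_x²+n_y²)/n_z = 0.605/0.752, so δ = 38.8°.
Dip direction = atan2(-0.585, -0.153) = 255° (azimuth of n's horizontal projection).

true dip 39°, dip direction 255°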